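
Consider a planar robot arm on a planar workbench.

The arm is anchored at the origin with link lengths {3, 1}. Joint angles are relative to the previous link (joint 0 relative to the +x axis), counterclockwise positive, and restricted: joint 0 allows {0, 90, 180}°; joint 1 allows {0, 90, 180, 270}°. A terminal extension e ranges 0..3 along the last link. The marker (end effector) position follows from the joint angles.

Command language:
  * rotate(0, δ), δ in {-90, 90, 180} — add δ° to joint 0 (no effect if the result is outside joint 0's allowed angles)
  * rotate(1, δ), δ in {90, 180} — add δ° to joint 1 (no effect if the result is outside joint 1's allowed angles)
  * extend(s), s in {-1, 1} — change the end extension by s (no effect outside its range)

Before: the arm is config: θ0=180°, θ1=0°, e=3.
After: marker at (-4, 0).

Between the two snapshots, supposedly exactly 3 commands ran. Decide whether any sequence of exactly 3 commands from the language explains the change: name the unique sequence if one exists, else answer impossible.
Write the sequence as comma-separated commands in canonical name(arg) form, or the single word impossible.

initial: config: θ0=180°, θ1=0°, e=3
[1] after extend(-1): config: θ0=180°, θ1=0°, e=2
[2] after extend(-1): config: θ0=180°, θ1=0°, e=1
[3] after extend(-1): config: θ0=180°, θ1=0°, e=0
no other 3-command option fits: unique.

extend(-1), extend(-1), extend(-1)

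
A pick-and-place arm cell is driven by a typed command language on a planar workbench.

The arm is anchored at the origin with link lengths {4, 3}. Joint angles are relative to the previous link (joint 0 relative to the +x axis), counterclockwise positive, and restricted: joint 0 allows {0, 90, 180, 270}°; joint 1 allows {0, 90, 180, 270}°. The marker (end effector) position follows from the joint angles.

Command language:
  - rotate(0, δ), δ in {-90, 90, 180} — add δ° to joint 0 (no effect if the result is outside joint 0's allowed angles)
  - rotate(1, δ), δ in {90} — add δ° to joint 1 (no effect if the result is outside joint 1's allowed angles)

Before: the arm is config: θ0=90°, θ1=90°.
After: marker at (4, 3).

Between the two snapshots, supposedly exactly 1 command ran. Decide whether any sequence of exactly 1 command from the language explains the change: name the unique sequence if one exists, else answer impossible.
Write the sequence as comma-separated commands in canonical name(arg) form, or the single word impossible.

rotate(0, -90)

from: config: θ0=90°, θ1=90°
step 1 (rotate(0, -90)): config: θ0=0°, θ1=90°
no other 1-command option fits: unique.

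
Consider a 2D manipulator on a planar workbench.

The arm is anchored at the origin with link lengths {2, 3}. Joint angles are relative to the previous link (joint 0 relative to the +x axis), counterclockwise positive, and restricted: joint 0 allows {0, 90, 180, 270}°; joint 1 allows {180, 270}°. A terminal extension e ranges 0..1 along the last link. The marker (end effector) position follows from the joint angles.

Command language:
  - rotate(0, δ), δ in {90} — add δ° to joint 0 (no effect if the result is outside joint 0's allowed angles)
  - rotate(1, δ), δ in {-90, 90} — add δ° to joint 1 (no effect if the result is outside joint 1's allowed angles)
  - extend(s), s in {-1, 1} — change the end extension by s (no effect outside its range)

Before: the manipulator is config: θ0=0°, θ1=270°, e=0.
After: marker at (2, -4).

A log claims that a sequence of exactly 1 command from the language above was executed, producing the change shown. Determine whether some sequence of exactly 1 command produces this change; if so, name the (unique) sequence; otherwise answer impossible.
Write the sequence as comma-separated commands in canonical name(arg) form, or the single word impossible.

extend(1)

start: config: θ0=0°, θ1=270°, e=0
step 1 (extend(1)): config: θ0=0°, θ1=270°, e=1
all 5 alternatives checked — unique.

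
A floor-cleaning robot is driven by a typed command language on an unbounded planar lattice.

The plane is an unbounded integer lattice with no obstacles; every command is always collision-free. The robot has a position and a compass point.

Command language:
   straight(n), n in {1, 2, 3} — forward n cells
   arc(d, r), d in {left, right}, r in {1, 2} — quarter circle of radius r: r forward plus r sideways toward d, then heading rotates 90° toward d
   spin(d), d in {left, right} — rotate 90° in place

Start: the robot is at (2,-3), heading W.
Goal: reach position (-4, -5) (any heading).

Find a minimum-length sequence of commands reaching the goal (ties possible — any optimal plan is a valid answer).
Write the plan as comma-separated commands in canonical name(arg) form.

begin: at (2,-3), heading W
t=1 straight(3) ⇒ at (-1,-3), heading W
t=2 straight(1) ⇒ at (-2,-3), heading W
t=3 arc(left, 2) ⇒ at (-4,-5), heading S
nothing shorter than 3 reaches the goal.

straight(3), straight(1), arc(left, 2)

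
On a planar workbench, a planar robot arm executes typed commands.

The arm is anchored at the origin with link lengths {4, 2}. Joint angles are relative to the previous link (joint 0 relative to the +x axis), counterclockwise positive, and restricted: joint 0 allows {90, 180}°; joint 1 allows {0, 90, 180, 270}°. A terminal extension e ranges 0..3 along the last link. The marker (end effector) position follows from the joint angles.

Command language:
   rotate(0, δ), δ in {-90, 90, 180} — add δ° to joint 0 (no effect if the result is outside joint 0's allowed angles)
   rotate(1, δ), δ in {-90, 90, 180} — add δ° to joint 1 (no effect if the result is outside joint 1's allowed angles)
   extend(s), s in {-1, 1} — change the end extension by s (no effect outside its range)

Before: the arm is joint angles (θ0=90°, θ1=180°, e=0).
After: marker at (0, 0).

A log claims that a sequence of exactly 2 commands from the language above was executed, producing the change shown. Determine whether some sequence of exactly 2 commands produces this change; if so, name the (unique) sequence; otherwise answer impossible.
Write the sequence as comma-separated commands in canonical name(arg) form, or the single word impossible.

extend(1), extend(1)

t0: joint angles (θ0=90°, θ1=180°, e=0)
t=1 extend(1) ⇒ joint angles (θ0=90°, θ1=180°, e=1)
t=2 extend(1) ⇒ joint angles (θ0=90°, θ1=180°, e=2)
no rival 2-sequence matches.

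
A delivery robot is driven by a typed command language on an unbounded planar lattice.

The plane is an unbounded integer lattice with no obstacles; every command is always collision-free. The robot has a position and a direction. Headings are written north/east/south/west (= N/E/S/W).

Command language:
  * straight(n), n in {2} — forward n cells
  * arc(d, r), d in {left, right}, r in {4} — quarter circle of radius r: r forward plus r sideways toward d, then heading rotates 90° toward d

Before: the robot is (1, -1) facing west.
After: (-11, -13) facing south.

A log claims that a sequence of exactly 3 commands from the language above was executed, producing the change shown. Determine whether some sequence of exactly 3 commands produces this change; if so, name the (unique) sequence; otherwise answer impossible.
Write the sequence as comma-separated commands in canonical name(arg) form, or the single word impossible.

key: cell and facing (now S) both changed — the 3 commands mix motion and turning
t0: (1, -1) facing west
1. arc(left, 4) → (-3, -5) facing south
2. arc(right, 4) → (-7, -9) facing west
3. arc(left, 4) → (-11, -13) facing south
all 27 alternatives checked — unique.

arc(left, 4), arc(right, 4), arc(left, 4)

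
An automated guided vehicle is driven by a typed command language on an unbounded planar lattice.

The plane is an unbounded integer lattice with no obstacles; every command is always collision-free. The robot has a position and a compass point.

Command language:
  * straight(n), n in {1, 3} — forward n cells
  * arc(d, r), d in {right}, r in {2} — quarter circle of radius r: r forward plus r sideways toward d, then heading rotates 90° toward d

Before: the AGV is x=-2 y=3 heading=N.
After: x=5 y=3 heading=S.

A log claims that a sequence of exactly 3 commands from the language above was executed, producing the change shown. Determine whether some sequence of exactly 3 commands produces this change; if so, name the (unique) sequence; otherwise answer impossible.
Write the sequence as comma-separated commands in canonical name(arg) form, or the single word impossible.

key: position moved to (5,3) AND the heading swung to S — translation plus rotation needed
begin: x=-2 y=3 heading=N
[1] after arc(right, 2): x=0 y=5 heading=E
[2] after straight(3): x=3 y=5 heading=E
[3] after arc(right, 2): x=5 y=3 heading=S
no rival 3-sequence matches.

arc(right, 2), straight(3), arc(right, 2)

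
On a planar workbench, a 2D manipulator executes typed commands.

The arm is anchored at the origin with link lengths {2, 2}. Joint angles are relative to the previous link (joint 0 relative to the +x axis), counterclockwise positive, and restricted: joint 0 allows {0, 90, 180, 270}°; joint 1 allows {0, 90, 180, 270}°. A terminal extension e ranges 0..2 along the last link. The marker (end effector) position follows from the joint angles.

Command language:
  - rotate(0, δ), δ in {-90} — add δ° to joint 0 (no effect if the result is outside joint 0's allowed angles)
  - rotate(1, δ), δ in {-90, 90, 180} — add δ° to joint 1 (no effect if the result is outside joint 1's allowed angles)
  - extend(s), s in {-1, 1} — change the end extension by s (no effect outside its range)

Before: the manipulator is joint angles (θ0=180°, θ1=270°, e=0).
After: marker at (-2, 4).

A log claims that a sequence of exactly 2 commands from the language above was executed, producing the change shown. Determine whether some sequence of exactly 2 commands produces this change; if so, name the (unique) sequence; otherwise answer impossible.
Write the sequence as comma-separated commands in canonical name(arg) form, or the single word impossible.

begin: joint angles (θ0=180°, θ1=270°, e=0)
[1] after extend(1): joint angles (θ0=180°, θ1=270°, e=1)
[2] after extend(1): joint angles (θ0=180°, θ1=270°, e=2)
all 36 alternatives checked — unique.

extend(1), extend(1)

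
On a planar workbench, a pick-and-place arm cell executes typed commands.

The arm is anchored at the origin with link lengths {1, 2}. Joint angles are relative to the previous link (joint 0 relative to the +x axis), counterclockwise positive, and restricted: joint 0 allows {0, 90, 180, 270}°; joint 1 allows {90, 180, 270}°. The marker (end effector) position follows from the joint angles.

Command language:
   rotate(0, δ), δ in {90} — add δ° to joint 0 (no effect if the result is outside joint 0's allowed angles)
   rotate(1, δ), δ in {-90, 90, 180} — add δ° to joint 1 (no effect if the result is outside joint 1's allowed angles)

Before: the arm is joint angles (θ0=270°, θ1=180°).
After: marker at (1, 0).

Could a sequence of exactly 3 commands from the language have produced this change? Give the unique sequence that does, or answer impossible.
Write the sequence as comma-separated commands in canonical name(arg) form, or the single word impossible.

rotate(0, 90), rotate(0, 90), rotate(0, 90)

initial: joint angles (θ0=270°, θ1=180°)
t=1 rotate(0, 90) ⇒ joint angles (θ0=0°, θ1=180°)
t=2 rotate(0, 90) ⇒ joint angles (θ0=90°, θ1=180°)
t=3 rotate(0, 90) ⇒ joint angles (θ0=180°, θ1=180°)
no rival 3-sequence matches.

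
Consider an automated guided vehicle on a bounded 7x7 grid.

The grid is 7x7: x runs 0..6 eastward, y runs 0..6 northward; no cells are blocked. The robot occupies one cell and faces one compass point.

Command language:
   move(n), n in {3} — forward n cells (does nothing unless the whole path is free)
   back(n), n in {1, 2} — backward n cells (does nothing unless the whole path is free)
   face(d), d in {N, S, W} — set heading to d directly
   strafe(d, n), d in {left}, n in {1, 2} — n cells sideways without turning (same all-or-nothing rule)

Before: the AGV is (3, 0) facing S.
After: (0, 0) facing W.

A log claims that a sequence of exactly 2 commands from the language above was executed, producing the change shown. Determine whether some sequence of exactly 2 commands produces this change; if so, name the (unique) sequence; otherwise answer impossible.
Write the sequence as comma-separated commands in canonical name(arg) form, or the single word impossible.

key: position moved to (0,0) AND the heading swung to W — translation plus rotation needed
start: (3, 0) facing S
1. face(W) → (3, 0) facing W
2. move(3) → (0, 0) facing W
no other 2-command option fits: unique.

face(W), move(3)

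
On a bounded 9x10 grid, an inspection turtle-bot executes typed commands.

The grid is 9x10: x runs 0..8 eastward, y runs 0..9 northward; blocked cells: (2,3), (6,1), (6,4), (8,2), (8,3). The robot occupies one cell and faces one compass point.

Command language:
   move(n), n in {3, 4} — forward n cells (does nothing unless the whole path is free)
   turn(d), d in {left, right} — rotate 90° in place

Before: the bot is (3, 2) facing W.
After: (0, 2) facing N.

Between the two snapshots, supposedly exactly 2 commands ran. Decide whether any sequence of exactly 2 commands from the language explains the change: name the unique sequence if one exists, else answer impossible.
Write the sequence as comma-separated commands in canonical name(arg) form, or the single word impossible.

move(3), turn(right)

key: cell and facing (now N) both changed — the 2 commands mix motion and turning
initial: (3, 2) facing W
[1] after move(3): (0, 2) facing W
[2] after turn(right): (0, 2) facing N
uniquely the one of 16 2-step routes that fits.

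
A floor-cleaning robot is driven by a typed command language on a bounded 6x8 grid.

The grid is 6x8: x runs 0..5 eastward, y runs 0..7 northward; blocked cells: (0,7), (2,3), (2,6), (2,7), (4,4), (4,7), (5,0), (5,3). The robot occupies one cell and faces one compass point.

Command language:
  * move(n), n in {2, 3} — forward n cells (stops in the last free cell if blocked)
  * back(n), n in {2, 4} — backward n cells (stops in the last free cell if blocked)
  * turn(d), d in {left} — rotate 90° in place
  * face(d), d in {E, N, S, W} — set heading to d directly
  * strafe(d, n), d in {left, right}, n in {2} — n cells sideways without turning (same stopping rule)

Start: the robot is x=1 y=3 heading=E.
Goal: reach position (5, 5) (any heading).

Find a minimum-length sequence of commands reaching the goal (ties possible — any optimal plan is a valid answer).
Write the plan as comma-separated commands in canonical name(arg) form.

from: x=1 y=3 heading=E
t=1 strafe(left, 2) ⇒ x=1 y=5 heading=E
t=2 move(2) ⇒ x=3 y=5 heading=E
t=3 move(2) ⇒ x=5 y=5 heading=E
shorter routes all fall short; 3 is best.

strafe(left, 2), move(2), move(2)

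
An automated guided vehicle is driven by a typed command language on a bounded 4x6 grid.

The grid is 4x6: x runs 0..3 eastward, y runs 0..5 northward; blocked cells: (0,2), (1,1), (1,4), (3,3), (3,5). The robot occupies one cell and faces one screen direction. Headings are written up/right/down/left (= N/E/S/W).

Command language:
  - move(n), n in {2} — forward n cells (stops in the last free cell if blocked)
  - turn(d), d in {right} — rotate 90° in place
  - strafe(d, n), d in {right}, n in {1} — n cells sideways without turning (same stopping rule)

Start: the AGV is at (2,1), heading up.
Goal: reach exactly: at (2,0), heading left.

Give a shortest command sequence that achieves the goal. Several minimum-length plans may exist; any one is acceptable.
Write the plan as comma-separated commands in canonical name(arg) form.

turn(right), strafe(right, 1), turn(right), turn(right)

start: at (2,1), heading up
[1] after turn(right): at (2,1), heading right
[2] after strafe(right, 1): at (2,0), heading right
[3] after turn(right): at (2,0), heading down
[4] after turn(right): at (2,0), heading left
no 3-step plan works, so 4 is optimal.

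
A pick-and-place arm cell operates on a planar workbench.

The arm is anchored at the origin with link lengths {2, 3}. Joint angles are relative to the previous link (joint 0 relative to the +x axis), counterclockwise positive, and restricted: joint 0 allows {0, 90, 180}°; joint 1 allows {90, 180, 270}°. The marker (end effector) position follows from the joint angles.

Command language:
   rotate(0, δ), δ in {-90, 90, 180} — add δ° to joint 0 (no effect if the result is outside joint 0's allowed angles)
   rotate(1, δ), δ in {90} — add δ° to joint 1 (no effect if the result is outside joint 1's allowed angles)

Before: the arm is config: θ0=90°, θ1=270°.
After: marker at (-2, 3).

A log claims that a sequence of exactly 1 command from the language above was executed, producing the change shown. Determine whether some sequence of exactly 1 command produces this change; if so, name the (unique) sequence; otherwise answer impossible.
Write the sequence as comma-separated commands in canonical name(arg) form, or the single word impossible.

initial: config: θ0=90°, θ1=270°
step 1 (rotate(0, 90)): config: θ0=180°, θ1=270°
no other 1-command option fits: unique.

rotate(0, 90)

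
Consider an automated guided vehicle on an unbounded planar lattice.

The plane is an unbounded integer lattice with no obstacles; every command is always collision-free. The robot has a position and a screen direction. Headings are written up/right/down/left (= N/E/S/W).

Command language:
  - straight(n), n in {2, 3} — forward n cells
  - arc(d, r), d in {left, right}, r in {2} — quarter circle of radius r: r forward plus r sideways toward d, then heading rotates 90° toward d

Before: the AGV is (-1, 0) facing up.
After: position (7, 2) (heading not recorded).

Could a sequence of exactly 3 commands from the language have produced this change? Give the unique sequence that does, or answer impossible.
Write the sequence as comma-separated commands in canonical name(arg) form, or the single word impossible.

arc(right, 2), straight(3), straight(3)

key: order matters: swapping arc(right, 2) and straight(3) lands elsewhere
from: (-1, 0) facing up
1. arc(right, 2) → (1, 2) facing right
2. straight(3) → (4, 2) facing right
3. straight(3) → (7, 2) facing right
all 64 alternatives checked — unique.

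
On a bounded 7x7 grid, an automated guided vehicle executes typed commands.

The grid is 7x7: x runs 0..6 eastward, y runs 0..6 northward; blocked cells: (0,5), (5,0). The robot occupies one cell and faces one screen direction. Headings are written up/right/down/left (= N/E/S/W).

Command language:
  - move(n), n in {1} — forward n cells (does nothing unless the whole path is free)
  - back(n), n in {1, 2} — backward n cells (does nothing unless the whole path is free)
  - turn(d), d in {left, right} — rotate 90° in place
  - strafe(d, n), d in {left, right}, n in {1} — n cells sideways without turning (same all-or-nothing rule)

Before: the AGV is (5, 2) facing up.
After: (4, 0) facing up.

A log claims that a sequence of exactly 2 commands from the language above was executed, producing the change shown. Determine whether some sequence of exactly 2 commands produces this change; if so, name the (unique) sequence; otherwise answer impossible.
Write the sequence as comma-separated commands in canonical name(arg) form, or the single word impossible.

key: still facing N at the end — nothing in the sequence rotates
start: (5, 2) facing up
t=1 strafe(left, 1) ⇒ (4, 2) facing up
t=2 back(2) ⇒ (4, 0) facing up
no other 2-command option fits: unique.

strafe(left, 1), back(2)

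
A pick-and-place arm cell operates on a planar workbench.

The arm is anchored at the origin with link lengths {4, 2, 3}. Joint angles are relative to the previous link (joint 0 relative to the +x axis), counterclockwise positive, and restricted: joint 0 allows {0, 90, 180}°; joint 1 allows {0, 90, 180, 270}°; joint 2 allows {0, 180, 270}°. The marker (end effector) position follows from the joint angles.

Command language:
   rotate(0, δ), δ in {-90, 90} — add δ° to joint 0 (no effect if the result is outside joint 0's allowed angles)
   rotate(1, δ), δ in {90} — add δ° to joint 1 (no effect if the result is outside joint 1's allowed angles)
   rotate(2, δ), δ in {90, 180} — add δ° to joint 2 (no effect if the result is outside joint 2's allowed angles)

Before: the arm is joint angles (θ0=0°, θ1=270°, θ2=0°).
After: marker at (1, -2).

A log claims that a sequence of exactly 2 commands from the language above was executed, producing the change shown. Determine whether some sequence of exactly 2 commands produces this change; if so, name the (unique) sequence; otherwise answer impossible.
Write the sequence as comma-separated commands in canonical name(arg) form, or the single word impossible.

key: running rotate(2, 90) before rotate(2, 180) would end elsewhere — order is forced
t0: joint angles (θ0=0°, θ1=270°, θ2=0°)
[1] after rotate(2, 180): joint angles (θ0=0°, θ1=270°, θ2=180°)
[2] after rotate(2, 90): joint angles (θ0=0°, θ1=270°, θ2=270°)
no rival 2-sequence matches.

rotate(2, 180), rotate(2, 90)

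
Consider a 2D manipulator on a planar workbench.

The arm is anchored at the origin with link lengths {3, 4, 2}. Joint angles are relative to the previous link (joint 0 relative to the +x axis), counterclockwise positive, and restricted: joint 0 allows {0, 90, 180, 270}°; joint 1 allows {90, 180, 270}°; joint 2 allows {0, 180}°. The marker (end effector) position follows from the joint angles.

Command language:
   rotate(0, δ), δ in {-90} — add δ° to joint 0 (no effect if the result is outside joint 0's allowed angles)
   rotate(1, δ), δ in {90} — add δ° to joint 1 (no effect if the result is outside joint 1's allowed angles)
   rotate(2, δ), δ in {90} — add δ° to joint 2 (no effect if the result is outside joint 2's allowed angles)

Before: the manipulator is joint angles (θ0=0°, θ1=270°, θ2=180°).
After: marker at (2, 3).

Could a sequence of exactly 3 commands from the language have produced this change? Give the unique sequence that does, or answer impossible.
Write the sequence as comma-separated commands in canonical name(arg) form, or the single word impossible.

start: joint angles (θ0=0°, θ1=270°, θ2=180°)
[1] after rotate(0, -90): joint angles (θ0=270°, θ1=270°, θ2=180°)
[2] after rotate(0, -90): joint angles (θ0=180°, θ1=270°, θ2=180°)
[3] after rotate(0, -90): joint angles (θ0=90°, θ1=270°, θ2=180°)
no other 3-command option fits: unique.

rotate(0, -90), rotate(0, -90), rotate(0, -90)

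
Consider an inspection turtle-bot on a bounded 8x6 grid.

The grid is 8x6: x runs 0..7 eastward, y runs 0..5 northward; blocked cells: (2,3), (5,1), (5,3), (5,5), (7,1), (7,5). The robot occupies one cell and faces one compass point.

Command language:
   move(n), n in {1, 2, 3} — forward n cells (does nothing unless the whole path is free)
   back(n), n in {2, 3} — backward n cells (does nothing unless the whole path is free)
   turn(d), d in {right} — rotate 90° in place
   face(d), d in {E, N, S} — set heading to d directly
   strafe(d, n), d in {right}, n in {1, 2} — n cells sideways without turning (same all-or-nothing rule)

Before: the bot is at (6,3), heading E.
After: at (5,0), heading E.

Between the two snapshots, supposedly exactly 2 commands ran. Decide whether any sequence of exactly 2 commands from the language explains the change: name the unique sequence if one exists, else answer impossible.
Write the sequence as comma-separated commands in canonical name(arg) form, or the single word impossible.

impossible

every 2-command combo misses the target.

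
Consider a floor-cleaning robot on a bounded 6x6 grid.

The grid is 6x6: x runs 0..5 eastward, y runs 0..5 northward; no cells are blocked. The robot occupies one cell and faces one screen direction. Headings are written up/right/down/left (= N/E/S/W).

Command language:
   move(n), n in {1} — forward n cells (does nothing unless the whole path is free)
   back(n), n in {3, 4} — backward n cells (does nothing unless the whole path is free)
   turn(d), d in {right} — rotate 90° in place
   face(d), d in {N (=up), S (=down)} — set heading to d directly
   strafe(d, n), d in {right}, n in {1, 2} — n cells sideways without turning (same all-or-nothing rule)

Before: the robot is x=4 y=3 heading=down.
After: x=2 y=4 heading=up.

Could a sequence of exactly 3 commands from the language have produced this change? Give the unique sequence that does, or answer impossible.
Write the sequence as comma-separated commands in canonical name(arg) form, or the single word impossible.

strafe(right, 2), face(N), move(1)

key: position moved to (2,4) AND the heading swung to N — translation plus rotation needed
initial: x=4 y=3 heading=down
step 1 (strafe(right, 2)): x=2 y=3 heading=down
step 2 (face(N)): x=2 y=3 heading=up
step 3 (move(1)): x=2 y=4 heading=up
no other 3-command option fits: unique.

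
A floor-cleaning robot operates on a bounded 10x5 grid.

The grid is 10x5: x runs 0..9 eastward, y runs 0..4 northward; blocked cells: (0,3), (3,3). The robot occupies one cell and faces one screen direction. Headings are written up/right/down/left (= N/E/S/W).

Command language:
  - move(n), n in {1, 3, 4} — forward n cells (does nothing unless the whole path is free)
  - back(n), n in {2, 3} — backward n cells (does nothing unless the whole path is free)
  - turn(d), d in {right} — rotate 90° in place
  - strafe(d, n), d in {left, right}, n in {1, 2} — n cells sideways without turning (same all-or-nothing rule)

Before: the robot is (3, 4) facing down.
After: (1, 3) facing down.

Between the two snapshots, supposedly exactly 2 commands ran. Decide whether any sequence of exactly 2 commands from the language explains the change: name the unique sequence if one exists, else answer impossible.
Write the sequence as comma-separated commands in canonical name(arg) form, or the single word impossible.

strafe(right, 2), move(1)

key: order matters: swapping strafe(right, 2) and move(1) lands elsewhere
start: (3, 4) facing down
1. strafe(right, 2) → (1, 4) facing down
2. move(1) → (1, 3) facing down
uniquely the one of 100 2-step routes that fits.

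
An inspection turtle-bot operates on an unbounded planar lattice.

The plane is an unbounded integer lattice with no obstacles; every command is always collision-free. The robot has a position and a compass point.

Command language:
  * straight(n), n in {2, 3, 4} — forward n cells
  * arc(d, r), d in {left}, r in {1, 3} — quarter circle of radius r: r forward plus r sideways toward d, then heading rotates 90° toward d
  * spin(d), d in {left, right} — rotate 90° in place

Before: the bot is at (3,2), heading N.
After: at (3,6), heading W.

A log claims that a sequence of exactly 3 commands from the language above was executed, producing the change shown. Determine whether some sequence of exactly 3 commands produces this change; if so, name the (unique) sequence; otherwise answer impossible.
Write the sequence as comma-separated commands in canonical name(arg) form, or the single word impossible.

key: running spin(left) before straight(2) would end elsewhere — order is forced
initial: at (3,2), heading N
1. straight(2) → at (3,4), heading N
2. straight(2) → at (3,6), heading N
3. spin(left) → at (3,6), heading W
uniquely the one of 343 3-step routes that fits.

straight(2), straight(2), spin(left)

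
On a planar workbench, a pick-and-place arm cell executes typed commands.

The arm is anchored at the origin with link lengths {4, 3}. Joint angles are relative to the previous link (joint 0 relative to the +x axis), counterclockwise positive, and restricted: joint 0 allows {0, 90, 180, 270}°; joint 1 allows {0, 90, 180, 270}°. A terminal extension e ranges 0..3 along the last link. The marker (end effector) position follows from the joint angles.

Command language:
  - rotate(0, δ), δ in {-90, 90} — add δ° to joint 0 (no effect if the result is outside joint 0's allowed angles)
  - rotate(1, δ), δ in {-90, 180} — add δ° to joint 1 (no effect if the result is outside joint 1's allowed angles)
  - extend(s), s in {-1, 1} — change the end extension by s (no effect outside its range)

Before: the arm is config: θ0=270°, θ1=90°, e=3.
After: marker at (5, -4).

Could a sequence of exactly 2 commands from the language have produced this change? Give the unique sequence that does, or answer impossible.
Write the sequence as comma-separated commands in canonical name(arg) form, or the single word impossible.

key: running extend(-1) before extend(1) would end elsewhere — order is forced
from: config: θ0=270°, θ1=90°, e=3
step 1 (extend(1)): config: θ0=270°, θ1=90°, e=3
step 2 (extend(-1)): config: θ0=270°, θ1=90°, e=2
no rival 2-sequence matches.

extend(1), extend(-1)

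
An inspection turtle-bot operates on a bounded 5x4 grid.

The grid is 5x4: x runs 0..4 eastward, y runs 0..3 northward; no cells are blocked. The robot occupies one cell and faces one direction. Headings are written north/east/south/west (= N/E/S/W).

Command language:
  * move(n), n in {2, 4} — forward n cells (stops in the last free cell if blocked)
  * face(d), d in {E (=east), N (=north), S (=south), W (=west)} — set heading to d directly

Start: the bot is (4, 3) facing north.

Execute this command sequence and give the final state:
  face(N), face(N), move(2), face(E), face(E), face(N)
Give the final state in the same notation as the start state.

t0: (4, 3) facing north
step 1 (face(N)): (4, 3) facing north
step 2 (face(N)): (4, 3) facing north
step 3 (move(2)): (4, 3) facing north
step 4 (face(E)): (4, 3) facing east
step 5 (face(E)): (4, 3) facing east
step 6 (face(N)): (4, 3) facing north

(4, 3) facing north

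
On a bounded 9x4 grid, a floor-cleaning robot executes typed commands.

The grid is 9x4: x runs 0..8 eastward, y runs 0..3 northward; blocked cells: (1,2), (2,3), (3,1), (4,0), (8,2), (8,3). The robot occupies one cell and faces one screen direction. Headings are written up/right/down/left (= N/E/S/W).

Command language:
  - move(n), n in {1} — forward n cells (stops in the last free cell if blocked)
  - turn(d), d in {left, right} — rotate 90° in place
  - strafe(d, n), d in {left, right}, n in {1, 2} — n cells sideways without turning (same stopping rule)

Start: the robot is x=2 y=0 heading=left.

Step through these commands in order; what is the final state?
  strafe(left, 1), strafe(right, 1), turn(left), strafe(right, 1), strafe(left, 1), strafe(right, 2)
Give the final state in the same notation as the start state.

start: x=2 y=0 heading=left
step 1 (strafe(left, 1)): x=2 y=0 heading=left
step 2 (strafe(right, 1)): x=2 y=1 heading=left
step 3 (turn(left)): x=2 y=1 heading=down
step 4 (strafe(right, 1)): x=1 y=1 heading=down
step 5 (strafe(left, 1)): x=2 y=1 heading=down
step 6 (strafe(right, 2)): x=0 y=1 heading=down

x=0 y=1 heading=down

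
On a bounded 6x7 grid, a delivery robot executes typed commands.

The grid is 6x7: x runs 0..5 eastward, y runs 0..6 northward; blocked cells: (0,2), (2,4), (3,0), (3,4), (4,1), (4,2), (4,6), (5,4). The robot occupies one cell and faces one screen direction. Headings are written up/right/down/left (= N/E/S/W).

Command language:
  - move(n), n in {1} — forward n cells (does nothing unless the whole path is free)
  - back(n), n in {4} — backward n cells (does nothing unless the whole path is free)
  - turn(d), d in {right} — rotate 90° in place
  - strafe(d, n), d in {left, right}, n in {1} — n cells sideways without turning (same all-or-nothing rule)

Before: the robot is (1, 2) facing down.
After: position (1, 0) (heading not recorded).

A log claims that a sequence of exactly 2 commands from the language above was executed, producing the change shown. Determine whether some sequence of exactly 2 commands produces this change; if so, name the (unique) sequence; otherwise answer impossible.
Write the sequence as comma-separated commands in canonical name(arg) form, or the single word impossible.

from: (1, 2) facing down
t=1 move(1) ⇒ (1, 1) facing down
t=2 move(1) ⇒ (1, 0) facing down
uniquely the one of 25 2-step routes that fits.

move(1), move(1)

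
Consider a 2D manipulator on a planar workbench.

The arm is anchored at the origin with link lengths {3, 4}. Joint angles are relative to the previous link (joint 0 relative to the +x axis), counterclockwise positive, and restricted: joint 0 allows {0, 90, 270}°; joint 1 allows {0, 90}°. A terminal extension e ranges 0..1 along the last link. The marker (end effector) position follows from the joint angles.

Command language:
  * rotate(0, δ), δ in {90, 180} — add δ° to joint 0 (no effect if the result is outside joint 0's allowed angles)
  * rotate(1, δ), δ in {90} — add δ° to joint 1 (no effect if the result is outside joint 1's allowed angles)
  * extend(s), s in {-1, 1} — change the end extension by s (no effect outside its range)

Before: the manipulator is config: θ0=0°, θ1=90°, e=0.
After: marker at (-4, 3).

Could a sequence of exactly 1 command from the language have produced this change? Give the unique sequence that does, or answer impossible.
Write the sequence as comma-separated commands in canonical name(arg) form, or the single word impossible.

rotate(0, 90)

from: config: θ0=0°, θ1=90°, e=0
t=1 rotate(0, 90) ⇒ config: θ0=90°, θ1=90°, e=0
no rival 1-sequence matches.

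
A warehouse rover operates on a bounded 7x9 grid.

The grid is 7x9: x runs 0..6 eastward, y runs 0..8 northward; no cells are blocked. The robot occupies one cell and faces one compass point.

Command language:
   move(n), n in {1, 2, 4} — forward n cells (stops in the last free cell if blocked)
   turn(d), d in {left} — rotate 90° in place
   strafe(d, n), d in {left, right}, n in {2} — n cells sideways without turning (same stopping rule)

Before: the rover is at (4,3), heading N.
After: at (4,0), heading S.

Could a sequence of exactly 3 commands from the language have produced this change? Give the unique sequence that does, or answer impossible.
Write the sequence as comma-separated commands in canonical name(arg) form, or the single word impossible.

key: position moved to (4,0) AND the heading swung to S — translation plus rotation needed
from: at (4,3), heading N
1. turn(left) → at (4,3), heading W
2. turn(left) → at (4,3), heading S
3. move(4) → at (4,0), heading S
no rival 3-sequence matches.

turn(left), turn(left), move(4)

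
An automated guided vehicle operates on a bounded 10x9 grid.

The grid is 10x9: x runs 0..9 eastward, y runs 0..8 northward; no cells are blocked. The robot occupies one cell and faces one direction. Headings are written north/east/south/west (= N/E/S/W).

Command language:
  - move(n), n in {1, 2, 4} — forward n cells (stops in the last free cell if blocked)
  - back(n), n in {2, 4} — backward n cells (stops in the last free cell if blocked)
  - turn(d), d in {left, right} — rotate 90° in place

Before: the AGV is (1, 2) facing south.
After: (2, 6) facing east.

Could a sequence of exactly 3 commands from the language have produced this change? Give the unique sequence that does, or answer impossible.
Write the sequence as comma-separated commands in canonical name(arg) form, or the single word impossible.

key: cell and facing (now E) both changed — the 3 commands mix motion and turning
t0: (1, 2) facing south
t=1 back(4) ⇒ (1, 6) facing south
t=2 turn(left) ⇒ (1, 6) facing east
t=3 move(1) ⇒ (2, 6) facing east
uniquely the one of 343 3-step routes that fits.

back(4), turn(left), move(1)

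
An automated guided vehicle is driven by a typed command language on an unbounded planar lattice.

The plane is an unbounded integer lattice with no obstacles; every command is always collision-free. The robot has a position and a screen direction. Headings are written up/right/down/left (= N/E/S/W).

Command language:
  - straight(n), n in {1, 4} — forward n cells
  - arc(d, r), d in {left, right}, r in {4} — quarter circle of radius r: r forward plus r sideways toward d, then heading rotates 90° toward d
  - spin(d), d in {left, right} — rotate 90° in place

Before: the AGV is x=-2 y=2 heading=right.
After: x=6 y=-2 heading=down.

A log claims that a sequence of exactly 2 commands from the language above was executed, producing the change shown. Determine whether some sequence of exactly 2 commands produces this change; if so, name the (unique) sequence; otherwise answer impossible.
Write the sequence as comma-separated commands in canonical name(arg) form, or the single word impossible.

straight(4), arc(right, 4)

key: cell and facing (now S) both changed — the 2 commands mix motion and turning
initial: x=-2 y=2 heading=right
[1] after straight(4): x=2 y=2 heading=right
[2] after arc(right, 4): x=6 y=-2 heading=down
all 36 alternatives checked — unique.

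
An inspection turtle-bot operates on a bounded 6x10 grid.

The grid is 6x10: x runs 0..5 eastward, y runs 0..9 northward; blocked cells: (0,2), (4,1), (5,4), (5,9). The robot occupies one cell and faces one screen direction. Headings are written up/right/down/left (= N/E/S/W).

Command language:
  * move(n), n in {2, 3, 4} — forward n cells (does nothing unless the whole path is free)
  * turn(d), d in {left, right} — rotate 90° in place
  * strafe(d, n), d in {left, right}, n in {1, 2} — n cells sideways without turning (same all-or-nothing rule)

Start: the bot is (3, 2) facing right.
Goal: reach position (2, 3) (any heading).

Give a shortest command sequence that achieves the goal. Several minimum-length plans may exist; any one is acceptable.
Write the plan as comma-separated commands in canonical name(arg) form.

start: (3, 2) facing right
step 1 (strafe(left, 1)): (3, 3) facing right
step 2 (turn(right)): (3, 3) facing down
step 3 (strafe(right, 1)): (2, 3) facing down
minimal: 3 command(s), checked below 3.

strafe(left, 1), turn(right), strafe(right, 1)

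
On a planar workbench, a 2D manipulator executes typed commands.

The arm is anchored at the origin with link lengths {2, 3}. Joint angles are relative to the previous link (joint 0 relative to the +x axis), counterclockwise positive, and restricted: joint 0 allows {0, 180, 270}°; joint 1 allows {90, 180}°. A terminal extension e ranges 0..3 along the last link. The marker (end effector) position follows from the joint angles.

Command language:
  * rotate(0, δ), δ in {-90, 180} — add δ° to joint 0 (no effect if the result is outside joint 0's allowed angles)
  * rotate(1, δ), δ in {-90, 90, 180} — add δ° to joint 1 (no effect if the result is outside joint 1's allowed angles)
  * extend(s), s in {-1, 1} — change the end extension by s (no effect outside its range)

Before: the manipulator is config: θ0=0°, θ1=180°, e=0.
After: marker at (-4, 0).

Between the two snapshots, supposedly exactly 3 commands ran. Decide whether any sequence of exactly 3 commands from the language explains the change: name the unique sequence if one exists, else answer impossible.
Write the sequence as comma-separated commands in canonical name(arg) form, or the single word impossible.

extend(1), extend(1), extend(1)

t0: config: θ0=0°, θ1=180°, e=0
[1] after extend(1): config: θ0=0°, θ1=180°, e=1
[2] after extend(1): config: θ0=0°, θ1=180°, e=2
[3] after extend(1): config: θ0=0°, θ1=180°, e=3
uniquely the one of 343 3-step routes that fits.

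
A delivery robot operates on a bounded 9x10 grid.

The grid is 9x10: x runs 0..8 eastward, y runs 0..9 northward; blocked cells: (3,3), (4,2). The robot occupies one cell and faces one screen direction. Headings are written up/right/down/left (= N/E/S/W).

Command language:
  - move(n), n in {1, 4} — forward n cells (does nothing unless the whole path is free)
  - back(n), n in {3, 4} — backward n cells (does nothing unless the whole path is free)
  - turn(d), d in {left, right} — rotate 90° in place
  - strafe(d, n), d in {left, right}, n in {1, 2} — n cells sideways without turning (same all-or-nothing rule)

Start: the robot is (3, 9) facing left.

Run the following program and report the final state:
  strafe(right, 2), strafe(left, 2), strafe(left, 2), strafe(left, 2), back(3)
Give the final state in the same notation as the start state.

(6, 5) facing left

initial: (3, 9) facing left
1. strafe(right, 2) → (3, 9) facing left
2. strafe(left, 2) → (3, 7) facing left
3. strafe(left, 2) → (3, 5) facing left
4. strafe(left, 2) → (3, 5) facing left
5. back(3) → (6, 5) facing left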